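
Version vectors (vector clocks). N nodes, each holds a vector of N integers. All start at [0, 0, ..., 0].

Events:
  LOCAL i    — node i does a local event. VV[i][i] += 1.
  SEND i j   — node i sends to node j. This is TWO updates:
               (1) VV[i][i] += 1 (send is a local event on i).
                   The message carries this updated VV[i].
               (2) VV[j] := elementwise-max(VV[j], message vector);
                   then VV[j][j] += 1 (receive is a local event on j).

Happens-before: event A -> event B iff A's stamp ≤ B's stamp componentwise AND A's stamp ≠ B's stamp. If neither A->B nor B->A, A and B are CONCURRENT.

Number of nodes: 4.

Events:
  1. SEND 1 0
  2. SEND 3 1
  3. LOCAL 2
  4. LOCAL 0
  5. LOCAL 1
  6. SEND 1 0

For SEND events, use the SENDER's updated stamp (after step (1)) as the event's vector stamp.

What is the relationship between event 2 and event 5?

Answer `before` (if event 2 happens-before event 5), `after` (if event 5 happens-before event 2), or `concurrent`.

Answer: before

Derivation:
Initial: VV[0]=[0, 0, 0, 0]
Initial: VV[1]=[0, 0, 0, 0]
Initial: VV[2]=[0, 0, 0, 0]
Initial: VV[3]=[0, 0, 0, 0]
Event 1: SEND 1->0: VV[1][1]++ -> VV[1]=[0, 1, 0, 0], msg_vec=[0, 1, 0, 0]; VV[0]=max(VV[0],msg_vec) then VV[0][0]++ -> VV[0]=[1, 1, 0, 0]
Event 2: SEND 3->1: VV[3][3]++ -> VV[3]=[0, 0, 0, 1], msg_vec=[0, 0, 0, 1]; VV[1]=max(VV[1],msg_vec) then VV[1][1]++ -> VV[1]=[0, 2, 0, 1]
Event 3: LOCAL 2: VV[2][2]++ -> VV[2]=[0, 0, 1, 0]
Event 4: LOCAL 0: VV[0][0]++ -> VV[0]=[2, 1, 0, 0]
Event 5: LOCAL 1: VV[1][1]++ -> VV[1]=[0, 3, 0, 1]
Event 6: SEND 1->0: VV[1][1]++ -> VV[1]=[0, 4, 0, 1], msg_vec=[0, 4, 0, 1]; VV[0]=max(VV[0],msg_vec) then VV[0][0]++ -> VV[0]=[3, 4, 0, 1]
Event 2 stamp: [0, 0, 0, 1]
Event 5 stamp: [0, 3, 0, 1]
[0, 0, 0, 1] <= [0, 3, 0, 1]? True
[0, 3, 0, 1] <= [0, 0, 0, 1]? False
Relation: before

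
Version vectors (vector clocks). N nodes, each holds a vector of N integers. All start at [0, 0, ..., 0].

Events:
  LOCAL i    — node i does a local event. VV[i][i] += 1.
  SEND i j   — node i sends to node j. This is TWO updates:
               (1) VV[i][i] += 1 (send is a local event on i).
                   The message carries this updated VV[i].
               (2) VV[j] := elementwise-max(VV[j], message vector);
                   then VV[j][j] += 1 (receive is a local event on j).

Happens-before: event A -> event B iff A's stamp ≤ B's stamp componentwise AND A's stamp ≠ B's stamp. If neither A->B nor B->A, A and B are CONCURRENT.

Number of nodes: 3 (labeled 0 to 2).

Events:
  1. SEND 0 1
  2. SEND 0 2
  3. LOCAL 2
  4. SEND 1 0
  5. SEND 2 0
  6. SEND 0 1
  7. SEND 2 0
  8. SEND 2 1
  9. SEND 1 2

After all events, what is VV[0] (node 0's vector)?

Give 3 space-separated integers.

Answer: 6 2 4

Derivation:
Initial: VV[0]=[0, 0, 0]
Initial: VV[1]=[0, 0, 0]
Initial: VV[2]=[0, 0, 0]
Event 1: SEND 0->1: VV[0][0]++ -> VV[0]=[1, 0, 0], msg_vec=[1, 0, 0]; VV[1]=max(VV[1],msg_vec) then VV[1][1]++ -> VV[1]=[1, 1, 0]
Event 2: SEND 0->2: VV[0][0]++ -> VV[0]=[2, 0, 0], msg_vec=[2, 0, 0]; VV[2]=max(VV[2],msg_vec) then VV[2][2]++ -> VV[2]=[2, 0, 1]
Event 3: LOCAL 2: VV[2][2]++ -> VV[2]=[2, 0, 2]
Event 4: SEND 1->0: VV[1][1]++ -> VV[1]=[1, 2, 0], msg_vec=[1, 2, 0]; VV[0]=max(VV[0],msg_vec) then VV[0][0]++ -> VV[0]=[3, 2, 0]
Event 5: SEND 2->0: VV[2][2]++ -> VV[2]=[2, 0, 3], msg_vec=[2, 0, 3]; VV[0]=max(VV[0],msg_vec) then VV[0][0]++ -> VV[0]=[4, 2, 3]
Event 6: SEND 0->1: VV[0][0]++ -> VV[0]=[5, 2, 3], msg_vec=[5, 2, 3]; VV[1]=max(VV[1],msg_vec) then VV[1][1]++ -> VV[1]=[5, 3, 3]
Event 7: SEND 2->0: VV[2][2]++ -> VV[2]=[2, 0, 4], msg_vec=[2, 0, 4]; VV[0]=max(VV[0],msg_vec) then VV[0][0]++ -> VV[0]=[6, 2, 4]
Event 8: SEND 2->1: VV[2][2]++ -> VV[2]=[2, 0, 5], msg_vec=[2, 0, 5]; VV[1]=max(VV[1],msg_vec) then VV[1][1]++ -> VV[1]=[5, 4, 5]
Event 9: SEND 1->2: VV[1][1]++ -> VV[1]=[5, 5, 5], msg_vec=[5, 5, 5]; VV[2]=max(VV[2],msg_vec) then VV[2][2]++ -> VV[2]=[5, 5, 6]
Final vectors: VV[0]=[6, 2, 4]; VV[1]=[5, 5, 5]; VV[2]=[5, 5, 6]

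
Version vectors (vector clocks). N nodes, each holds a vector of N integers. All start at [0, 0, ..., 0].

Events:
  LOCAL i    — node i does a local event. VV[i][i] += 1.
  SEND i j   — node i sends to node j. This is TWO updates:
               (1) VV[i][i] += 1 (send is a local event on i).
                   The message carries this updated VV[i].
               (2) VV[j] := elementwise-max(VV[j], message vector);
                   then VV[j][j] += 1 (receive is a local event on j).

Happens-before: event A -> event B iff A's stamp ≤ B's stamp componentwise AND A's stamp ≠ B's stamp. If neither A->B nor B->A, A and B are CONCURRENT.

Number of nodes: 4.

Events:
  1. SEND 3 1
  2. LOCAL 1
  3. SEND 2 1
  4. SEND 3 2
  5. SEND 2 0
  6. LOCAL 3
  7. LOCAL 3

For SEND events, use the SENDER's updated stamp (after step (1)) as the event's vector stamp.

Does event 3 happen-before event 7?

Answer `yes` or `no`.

Initial: VV[0]=[0, 0, 0, 0]
Initial: VV[1]=[0, 0, 0, 0]
Initial: VV[2]=[0, 0, 0, 0]
Initial: VV[3]=[0, 0, 0, 0]
Event 1: SEND 3->1: VV[3][3]++ -> VV[3]=[0, 0, 0, 1], msg_vec=[0, 0, 0, 1]; VV[1]=max(VV[1],msg_vec) then VV[1][1]++ -> VV[1]=[0, 1, 0, 1]
Event 2: LOCAL 1: VV[1][1]++ -> VV[1]=[0, 2, 0, 1]
Event 3: SEND 2->1: VV[2][2]++ -> VV[2]=[0, 0, 1, 0], msg_vec=[0, 0, 1, 0]; VV[1]=max(VV[1],msg_vec) then VV[1][1]++ -> VV[1]=[0, 3, 1, 1]
Event 4: SEND 3->2: VV[3][3]++ -> VV[3]=[0, 0, 0, 2], msg_vec=[0, 0, 0, 2]; VV[2]=max(VV[2],msg_vec) then VV[2][2]++ -> VV[2]=[0, 0, 2, 2]
Event 5: SEND 2->0: VV[2][2]++ -> VV[2]=[0, 0, 3, 2], msg_vec=[0, 0, 3, 2]; VV[0]=max(VV[0],msg_vec) then VV[0][0]++ -> VV[0]=[1, 0, 3, 2]
Event 6: LOCAL 3: VV[3][3]++ -> VV[3]=[0, 0, 0, 3]
Event 7: LOCAL 3: VV[3][3]++ -> VV[3]=[0, 0, 0, 4]
Event 3 stamp: [0, 0, 1, 0]
Event 7 stamp: [0, 0, 0, 4]
[0, 0, 1, 0] <= [0, 0, 0, 4]? False. Equal? False. Happens-before: False

Answer: no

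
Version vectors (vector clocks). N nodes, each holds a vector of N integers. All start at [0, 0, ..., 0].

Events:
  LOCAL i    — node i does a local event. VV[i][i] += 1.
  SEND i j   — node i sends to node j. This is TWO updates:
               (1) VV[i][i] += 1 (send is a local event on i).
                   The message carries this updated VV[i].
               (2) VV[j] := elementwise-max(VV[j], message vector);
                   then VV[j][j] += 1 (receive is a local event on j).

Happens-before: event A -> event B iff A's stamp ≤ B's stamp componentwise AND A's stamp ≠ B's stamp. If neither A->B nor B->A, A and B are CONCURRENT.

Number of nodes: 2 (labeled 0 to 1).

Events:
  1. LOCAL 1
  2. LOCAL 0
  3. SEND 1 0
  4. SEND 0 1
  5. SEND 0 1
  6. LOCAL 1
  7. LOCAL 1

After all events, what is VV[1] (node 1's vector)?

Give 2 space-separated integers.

Answer: 4 6

Derivation:
Initial: VV[0]=[0, 0]
Initial: VV[1]=[0, 0]
Event 1: LOCAL 1: VV[1][1]++ -> VV[1]=[0, 1]
Event 2: LOCAL 0: VV[0][0]++ -> VV[0]=[1, 0]
Event 3: SEND 1->0: VV[1][1]++ -> VV[1]=[0, 2], msg_vec=[0, 2]; VV[0]=max(VV[0],msg_vec) then VV[0][0]++ -> VV[0]=[2, 2]
Event 4: SEND 0->1: VV[0][0]++ -> VV[0]=[3, 2], msg_vec=[3, 2]; VV[1]=max(VV[1],msg_vec) then VV[1][1]++ -> VV[1]=[3, 3]
Event 5: SEND 0->1: VV[0][0]++ -> VV[0]=[4, 2], msg_vec=[4, 2]; VV[1]=max(VV[1],msg_vec) then VV[1][1]++ -> VV[1]=[4, 4]
Event 6: LOCAL 1: VV[1][1]++ -> VV[1]=[4, 5]
Event 7: LOCAL 1: VV[1][1]++ -> VV[1]=[4, 6]
Final vectors: VV[0]=[4, 2]; VV[1]=[4, 6]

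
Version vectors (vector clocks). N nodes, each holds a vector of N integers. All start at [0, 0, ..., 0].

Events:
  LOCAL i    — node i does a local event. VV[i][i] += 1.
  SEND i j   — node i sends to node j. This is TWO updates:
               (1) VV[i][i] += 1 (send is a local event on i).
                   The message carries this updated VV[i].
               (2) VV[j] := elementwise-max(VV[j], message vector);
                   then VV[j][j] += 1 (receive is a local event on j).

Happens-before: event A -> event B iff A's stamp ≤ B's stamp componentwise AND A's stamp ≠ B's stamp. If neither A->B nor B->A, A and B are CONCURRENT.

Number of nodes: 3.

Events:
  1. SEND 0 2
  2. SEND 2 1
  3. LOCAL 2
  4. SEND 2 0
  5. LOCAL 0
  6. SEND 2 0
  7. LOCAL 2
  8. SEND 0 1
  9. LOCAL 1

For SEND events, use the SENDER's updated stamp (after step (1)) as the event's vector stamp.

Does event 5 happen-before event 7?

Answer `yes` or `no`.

Answer: no

Derivation:
Initial: VV[0]=[0, 0, 0]
Initial: VV[1]=[0, 0, 0]
Initial: VV[2]=[0, 0, 0]
Event 1: SEND 0->2: VV[0][0]++ -> VV[0]=[1, 0, 0], msg_vec=[1, 0, 0]; VV[2]=max(VV[2],msg_vec) then VV[2][2]++ -> VV[2]=[1, 0, 1]
Event 2: SEND 2->1: VV[2][2]++ -> VV[2]=[1, 0, 2], msg_vec=[1, 0, 2]; VV[1]=max(VV[1],msg_vec) then VV[1][1]++ -> VV[1]=[1, 1, 2]
Event 3: LOCAL 2: VV[2][2]++ -> VV[2]=[1, 0, 3]
Event 4: SEND 2->0: VV[2][2]++ -> VV[2]=[1, 0, 4], msg_vec=[1, 0, 4]; VV[0]=max(VV[0],msg_vec) then VV[0][0]++ -> VV[0]=[2, 0, 4]
Event 5: LOCAL 0: VV[0][0]++ -> VV[0]=[3, 0, 4]
Event 6: SEND 2->0: VV[2][2]++ -> VV[2]=[1, 0, 5], msg_vec=[1, 0, 5]; VV[0]=max(VV[0],msg_vec) then VV[0][0]++ -> VV[0]=[4, 0, 5]
Event 7: LOCAL 2: VV[2][2]++ -> VV[2]=[1, 0, 6]
Event 8: SEND 0->1: VV[0][0]++ -> VV[0]=[5, 0, 5], msg_vec=[5, 0, 5]; VV[1]=max(VV[1],msg_vec) then VV[1][1]++ -> VV[1]=[5, 2, 5]
Event 9: LOCAL 1: VV[1][1]++ -> VV[1]=[5, 3, 5]
Event 5 stamp: [3, 0, 4]
Event 7 stamp: [1, 0, 6]
[3, 0, 4] <= [1, 0, 6]? False. Equal? False. Happens-before: False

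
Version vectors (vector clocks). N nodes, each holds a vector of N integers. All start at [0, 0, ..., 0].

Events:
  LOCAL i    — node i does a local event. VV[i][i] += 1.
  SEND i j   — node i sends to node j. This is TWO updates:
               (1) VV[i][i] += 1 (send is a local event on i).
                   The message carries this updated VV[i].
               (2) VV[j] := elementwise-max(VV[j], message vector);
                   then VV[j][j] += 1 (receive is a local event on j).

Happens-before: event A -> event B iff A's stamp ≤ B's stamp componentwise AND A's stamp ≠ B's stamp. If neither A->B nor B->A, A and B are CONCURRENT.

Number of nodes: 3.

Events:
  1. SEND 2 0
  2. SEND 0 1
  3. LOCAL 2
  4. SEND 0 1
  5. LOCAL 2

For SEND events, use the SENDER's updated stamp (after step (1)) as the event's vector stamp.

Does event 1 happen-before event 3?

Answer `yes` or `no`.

Answer: yes

Derivation:
Initial: VV[0]=[0, 0, 0]
Initial: VV[1]=[0, 0, 0]
Initial: VV[2]=[0, 0, 0]
Event 1: SEND 2->0: VV[2][2]++ -> VV[2]=[0, 0, 1], msg_vec=[0, 0, 1]; VV[0]=max(VV[0],msg_vec) then VV[0][0]++ -> VV[0]=[1, 0, 1]
Event 2: SEND 0->1: VV[0][0]++ -> VV[0]=[2, 0, 1], msg_vec=[2, 0, 1]; VV[1]=max(VV[1],msg_vec) then VV[1][1]++ -> VV[1]=[2, 1, 1]
Event 3: LOCAL 2: VV[2][2]++ -> VV[2]=[0, 0, 2]
Event 4: SEND 0->1: VV[0][0]++ -> VV[0]=[3, 0, 1], msg_vec=[3, 0, 1]; VV[1]=max(VV[1],msg_vec) then VV[1][1]++ -> VV[1]=[3, 2, 1]
Event 5: LOCAL 2: VV[2][2]++ -> VV[2]=[0, 0, 3]
Event 1 stamp: [0, 0, 1]
Event 3 stamp: [0, 0, 2]
[0, 0, 1] <= [0, 0, 2]? True. Equal? False. Happens-before: True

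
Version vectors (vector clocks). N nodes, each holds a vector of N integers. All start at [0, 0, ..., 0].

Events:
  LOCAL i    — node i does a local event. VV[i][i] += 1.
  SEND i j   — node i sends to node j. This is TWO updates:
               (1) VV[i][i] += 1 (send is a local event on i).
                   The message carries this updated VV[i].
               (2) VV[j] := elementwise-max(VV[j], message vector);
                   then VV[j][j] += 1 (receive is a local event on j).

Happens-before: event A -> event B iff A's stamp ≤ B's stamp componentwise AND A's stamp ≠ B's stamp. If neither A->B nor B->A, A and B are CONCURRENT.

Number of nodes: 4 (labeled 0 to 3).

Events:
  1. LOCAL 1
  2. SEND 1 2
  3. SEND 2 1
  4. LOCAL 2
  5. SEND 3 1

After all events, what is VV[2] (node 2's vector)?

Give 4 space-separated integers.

Initial: VV[0]=[0, 0, 0, 0]
Initial: VV[1]=[0, 0, 0, 0]
Initial: VV[2]=[0, 0, 0, 0]
Initial: VV[3]=[0, 0, 0, 0]
Event 1: LOCAL 1: VV[1][1]++ -> VV[1]=[0, 1, 0, 0]
Event 2: SEND 1->2: VV[1][1]++ -> VV[1]=[0, 2, 0, 0], msg_vec=[0, 2, 0, 0]; VV[2]=max(VV[2],msg_vec) then VV[2][2]++ -> VV[2]=[0, 2, 1, 0]
Event 3: SEND 2->1: VV[2][2]++ -> VV[2]=[0, 2, 2, 0], msg_vec=[0, 2, 2, 0]; VV[1]=max(VV[1],msg_vec) then VV[1][1]++ -> VV[1]=[0, 3, 2, 0]
Event 4: LOCAL 2: VV[2][2]++ -> VV[2]=[0, 2, 3, 0]
Event 5: SEND 3->1: VV[3][3]++ -> VV[3]=[0, 0, 0, 1], msg_vec=[0, 0, 0, 1]; VV[1]=max(VV[1],msg_vec) then VV[1][1]++ -> VV[1]=[0, 4, 2, 1]
Final vectors: VV[0]=[0, 0, 0, 0]; VV[1]=[0, 4, 2, 1]; VV[2]=[0, 2, 3, 0]; VV[3]=[0, 0, 0, 1]

Answer: 0 2 3 0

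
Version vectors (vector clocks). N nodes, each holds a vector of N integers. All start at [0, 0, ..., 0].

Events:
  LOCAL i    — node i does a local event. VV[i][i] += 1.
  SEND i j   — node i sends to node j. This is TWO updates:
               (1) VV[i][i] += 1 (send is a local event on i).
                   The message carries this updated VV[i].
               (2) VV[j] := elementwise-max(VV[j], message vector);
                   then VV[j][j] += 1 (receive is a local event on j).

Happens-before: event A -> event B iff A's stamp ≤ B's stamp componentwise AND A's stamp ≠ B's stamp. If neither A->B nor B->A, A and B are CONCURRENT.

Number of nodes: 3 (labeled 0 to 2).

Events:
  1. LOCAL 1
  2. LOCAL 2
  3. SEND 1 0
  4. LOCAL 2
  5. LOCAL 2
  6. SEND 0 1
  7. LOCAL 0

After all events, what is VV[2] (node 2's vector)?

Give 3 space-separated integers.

Initial: VV[0]=[0, 0, 0]
Initial: VV[1]=[0, 0, 0]
Initial: VV[2]=[0, 0, 0]
Event 1: LOCAL 1: VV[1][1]++ -> VV[1]=[0, 1, 0]
Event 2: LOCAL 2: VV[2][2]++ -> VV[2]=[0, 0, 1]
Event 3: SEND 1->0: VV[1][1]++ -> VV[1]=[0, 2, 0], msg_vec=[0, 2, 0]; VV[0]=max(VV[0],msg_vec) then VV[0][0]++ -> VV[0]=[1, 2, 0]
Event 4: LOCAL 2: VV[2][2]++ -> VV[2]=[0, 0, 2]
Event 5: LOCAL 2: VV[2][2]++ -> VV[2]=[0, 0, 3]
Event 6: SEND 0->1: VV[0][0]++ -> VV[0]=[2, 2, 0], msg_vec=[2, 2, 0]; VV[1]=max(VV[1],msg_vec) then VV[1][1]++ -> VV[1]=[2, 3, 0]
Event 7: LOCAL 0: VV[0][0]++ -> VV[0]=[3, 2, 0]
Final vectors: VV[0]=[3, 2, 0]; VV[1]=[2, 3, 0]; VV[2]=[0, 0, 3]

Answer: 0 0 3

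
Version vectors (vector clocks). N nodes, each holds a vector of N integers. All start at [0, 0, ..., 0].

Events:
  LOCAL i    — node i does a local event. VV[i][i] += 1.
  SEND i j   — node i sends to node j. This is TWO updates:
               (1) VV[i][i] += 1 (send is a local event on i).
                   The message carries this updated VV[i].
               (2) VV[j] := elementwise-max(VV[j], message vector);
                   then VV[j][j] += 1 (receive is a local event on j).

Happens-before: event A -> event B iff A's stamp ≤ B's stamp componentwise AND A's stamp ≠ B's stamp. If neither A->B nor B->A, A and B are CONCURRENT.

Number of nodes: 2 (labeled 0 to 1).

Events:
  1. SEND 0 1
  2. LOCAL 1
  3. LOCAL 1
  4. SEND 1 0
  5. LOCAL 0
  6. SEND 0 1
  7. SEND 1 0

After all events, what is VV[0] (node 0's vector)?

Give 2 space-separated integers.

Answer: 5 6

Derivation:
Initial: VV[0]=[0, 0]
Initial: VV[1]=[0, 0]
Event 1: SEND 0->1: VV[0][0]++ -> VV[0]=[1, 0], msg_vec=[1, 0]; VV[1]=max(VV[1],msg_vec) then VV[1][1]++ -> VV[1]=[1, 1]
Event 2: LOCAL 1: VV[1][1]++ -> VV[1]=[1, 2]
Event 3: LOCAL 1: VV[1][1]++ -> VV[1]=[1, 3]
Event 4: SEND 1->0: VV[1][1]++ -> VV[1]=[1, 4], msg_vec=[1, 4]; VV[0]=max(VV[0],msg_vec) then VV[0][0]++ -> VV[0]=[2, 4]
Event 5: LOCAL 0: VV[0][0]++ -> VV[0]=[3, 4]
Event 6: SEND 0->1: VV[0][0]++ -> VV[0]=[4, 4], msg_vec=[4, 4]; VV[1]=max(VV[1],msg_vec) then VV[1][1]++ -> VV[1]=[4, 5]
Event 7: SEND 1->0: VV[1][1]++ -> VV[1]=[4, 6], msg_vec=[4, 6]; VV[0]=max(VV[0],msg_vec) then VV[0][0]++ -> VV[0]=[5, 6]
Final vectors: VV[0]=[5, 6]; VV[1]=[4, 6]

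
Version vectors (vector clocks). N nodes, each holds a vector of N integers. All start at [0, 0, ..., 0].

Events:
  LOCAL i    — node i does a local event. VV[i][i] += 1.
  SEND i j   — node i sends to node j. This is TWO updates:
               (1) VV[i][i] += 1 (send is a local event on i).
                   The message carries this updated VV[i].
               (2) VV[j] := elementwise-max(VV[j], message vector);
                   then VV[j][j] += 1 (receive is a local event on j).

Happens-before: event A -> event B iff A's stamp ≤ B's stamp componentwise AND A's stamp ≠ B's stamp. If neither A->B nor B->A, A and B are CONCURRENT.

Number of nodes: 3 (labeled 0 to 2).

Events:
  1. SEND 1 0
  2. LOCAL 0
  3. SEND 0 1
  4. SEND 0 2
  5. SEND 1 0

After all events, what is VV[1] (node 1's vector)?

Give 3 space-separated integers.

Answer: 3 3 0

Derivation:
Initial: VV[0]=[0, 0, 0]
Initial: VV[1]=[0, 0, 0]
Initial: VV[2]=[0, 0, 0]
Event 1: SEND 1->0: VV[1][1]++ -> VV[1]=[0, 1, 0], msg_vec=[0, 1, 0]; VV[0]=max(VV[0],msg_vec) then VV[0][0]++ -> VV[0]=[1, 1, 0]
Event 2: LOCAL 0: VV[0][0]++ -> VV[0]=[2, 1, 0]
Event 3: SEND 0->1: VV[0][0]++ -> VV[0]=[3, 1, 0], msg_vec=[3, 1, 0]; VV[1]=max(VV[1],msg_vec) then VV[1][1]++ -> VV[1]=[3, 2, 0]
Event 4: SEND 0->2: VV[0][0]++ -> VV[0]=[4, 1, 0], msg_vec=[4, 1, 0]; VV[2]=max(VV[2],msg_vec) then VV[2][2]++ -> VV[2]=[4, 1, 1]
Event 5: SEND 1->0: VV[1][1]++ -> VV[1]=[3, 3, 0], msg_vec=[3, 3, 0]; VV[0]=max(VV[0],msg_vec) then VV[0][0]++ -> VV[0]=[5, 3, 0]
Final vectors: VV[0]=[5, 3, 0]; VV[1]=[3, 3, 0]; VV[2]=[4, 1, 1]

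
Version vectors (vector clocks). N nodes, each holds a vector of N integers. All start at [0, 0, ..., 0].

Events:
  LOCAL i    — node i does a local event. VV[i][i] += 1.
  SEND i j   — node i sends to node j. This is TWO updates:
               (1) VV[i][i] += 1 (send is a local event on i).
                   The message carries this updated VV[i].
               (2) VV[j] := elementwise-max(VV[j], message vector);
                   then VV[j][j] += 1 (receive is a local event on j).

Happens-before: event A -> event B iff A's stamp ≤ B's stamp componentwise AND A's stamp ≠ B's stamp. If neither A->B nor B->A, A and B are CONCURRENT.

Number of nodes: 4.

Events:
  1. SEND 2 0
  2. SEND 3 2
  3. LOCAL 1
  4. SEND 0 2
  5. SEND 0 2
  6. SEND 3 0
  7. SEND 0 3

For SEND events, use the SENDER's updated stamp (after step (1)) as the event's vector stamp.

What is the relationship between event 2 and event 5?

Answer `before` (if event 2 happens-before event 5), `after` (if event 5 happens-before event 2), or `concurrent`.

Initial: VV[0]=[0, 0, 0, 0]
Initial: VV[1]=[0, 0, 0, 0]
Initial: VV[2]=[0, 0, 0, 0]
Initial: VV[3]=[0, 0, 0, 0]
Event 1: SEND 2->0: VV[2][2]++ -> VV[2]=[0, 0, 1, 0], msg_vec=[0, 0, 1, 0]; VV[0]=max(VV[0],msg_vec) then VV[0][0]++ -> VV[0]=[1, 0, 1, 0]
Event 2: SEND 3->2: VV[3][3]++ -> VV[3]=[0, 0, 0, 1], msg_vec=[0, 0, 0, 1]; VV[2]=max(VV[2],msg_vec) then VV[2][2]++ -> VV[2]=[0, 0, 2, 1]
Event 3: LOCAL 1: VV[1][1]++ -> VV[1]=[0, 1, 0, 0]
Event 4: SEND 0->2: VV[0][0]++ -> VV[0]=[2, 0, 1, 0], msg_vec=[2, 0, 1, 0]; VV[2]=max(VV[2],msg_vec) then VV[2][2]++ -> VV[2]=[2, 0, 3, 1]
Event 5: SEND 0->2: VV[0][0]++ -> VV[0]=[3, 0, 1, 0], msg_vec=[3, 0, 1, 0]; VV[2]=max(VV[2],msg_vec) then VV[2][2]++ -> VV[2]=[3, 0, 4, 1]
Event 6: SEND 3->0: VV[3][3]++ -> VV[3]=[0, 0, 0, 2], msg_vec=[0, 0, 0, 2]; VV[0]=max(VV[0],msg_vec) then VV[0][0]++ -> VV[0]=[4, 0, 1, 2]
Event 7: SEND 0->3: VV[0][0]++ -> VV[0]=[5, 0, 1, 2], msg_vec=[5, 0, 1, 2]; VV[3]=max(VV[3],msg_vec) then VV[3][3]++ -> VV[3]=[5, 0, 1, 3]
Event 2 stamp: [0, 0, 0, 1]
Event 5 stamp: [3, 0, 1, 0]
[0, 0, 0, 1] <= [3, 0, 1, 0]? False
[3, 0, 1, 0] <= [0, 0, 0, 1]? False
Relation: concurrent

Answer: concurrent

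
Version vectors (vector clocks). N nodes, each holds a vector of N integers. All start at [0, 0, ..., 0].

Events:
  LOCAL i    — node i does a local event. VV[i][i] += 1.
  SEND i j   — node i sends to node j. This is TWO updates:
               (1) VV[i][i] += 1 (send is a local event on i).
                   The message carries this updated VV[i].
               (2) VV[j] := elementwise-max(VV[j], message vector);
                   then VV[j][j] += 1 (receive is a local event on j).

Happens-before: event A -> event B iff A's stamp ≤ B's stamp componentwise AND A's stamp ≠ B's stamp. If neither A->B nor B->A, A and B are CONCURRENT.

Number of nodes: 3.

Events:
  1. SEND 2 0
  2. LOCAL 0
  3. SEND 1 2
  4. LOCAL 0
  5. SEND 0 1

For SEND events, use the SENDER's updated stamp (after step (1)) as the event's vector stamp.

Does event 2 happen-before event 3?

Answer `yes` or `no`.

Initial: VV[0]=[0, 0, 0]
Initial: VV[1]=[0, 0, 0]
Initial: VV[2]=[0, 0, 0]
Event 1: SEND 2->0: VV[2][2]++ -> VV[2]=[0, 0, 1], msg_vec=[0, 0, 1]; VV[0]=max(VV[0],msg_vec) then VV[0][0]++ -> VV[0]=[1, 0, 1]
Event 2: LOCAL 0: VV[0][0]++ -> VV[0]=[2, 0, 1]
Event 3: SEND 1->2: VV[1][1]++ -> VV[1]=[0, 1, 0], msg_vec=[0, 1, 0]; VV[2]=max(VV[2],msg_vec) then VV[2][2]++ -> VV[2]=[0, 1, 2]
Event 4: LOCAL 0: VV[0][0]++ -> VV[0]=[3, 0, 1]
Event 5: SEND 0->1: VV[0][0]++ -> VV[0]=[4, 0, 1], msg_vec=[4, 0, 1]; VV[1]=max(VV[1],msg_vec) then VV[1][1]++ -> VV[1]=[4, 2, 1]
Event 2 stamp: [2, 0, 1]
Event 3 stamp: [0, 1, 0]
[2, 0, 1] <= [0, 1, 0]? False. Equal? False. Happens-before: False

Answer: no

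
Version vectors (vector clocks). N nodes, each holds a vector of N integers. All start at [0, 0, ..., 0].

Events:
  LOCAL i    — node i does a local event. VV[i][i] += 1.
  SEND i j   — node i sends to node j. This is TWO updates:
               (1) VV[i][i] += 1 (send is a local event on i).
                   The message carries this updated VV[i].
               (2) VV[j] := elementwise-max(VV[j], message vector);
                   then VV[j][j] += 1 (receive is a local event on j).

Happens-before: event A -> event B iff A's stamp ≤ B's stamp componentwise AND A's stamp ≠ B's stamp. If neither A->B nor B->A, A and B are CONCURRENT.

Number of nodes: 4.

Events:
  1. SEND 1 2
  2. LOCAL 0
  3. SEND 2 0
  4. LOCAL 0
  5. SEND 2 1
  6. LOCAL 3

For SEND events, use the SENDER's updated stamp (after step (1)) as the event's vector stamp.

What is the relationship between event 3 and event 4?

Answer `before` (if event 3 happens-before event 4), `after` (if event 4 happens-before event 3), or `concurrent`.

Initial: VV[0]=[0, 0, 0, 0]
Initial: VV[1]=[0, 0, 0, 0]
Initial: VV[2]=[0, 0, 0, 0]
Initial: VV[3]=[0, 0, 0, 0]
Event 1: SEND 1->2: VV[1][1]++ -> VV[1]=[0, 1, 0, 0], msg_vec=[0, 1, 0, 0]; VV[2]=max(VV[2],msg_vec) then VV[2][2]++ -> VV[2]=[0, 1, 1, 0]
Event 2: LOCAL 0: VV[0][0]++ -> VV[0]=[1, 0, 0, 0]
Event 3: SEND 2->0: VV[2][2]++ -> VV[2]=[0, 1, 2, 0], msg_vec=[0, 1, 2, 0]; VV[0]=max(VV[0],msg_vec) then VV[0][0]++ -> VV[0]=[2, 1, 2, 0]
Event 4: LOCAL 0: VV[0][0]++ -> VV[0]=[3, 1, 2, 0]
Event 5: SEND 2->1: VV[2][2]++ -> VV[2]=[0, 1, 3, 0], msg_vec=[0, 1, 3, 0]; VV[1]=max(VV[1],msg_vec) then VV[1][1]++ -> VV[1]=[0, 2, 3, 0]
Event 6: LOCAL 3: VV[3][3]++ -> VV[3]=[0, 0, 0, 1]
Event 3 stamp: [0, 1, 2, 0]
Event 4 stamp: [3, 1, 2, 0]
[0, 1, 2, 0] <= [3, 1, 2, 0]? True
[3, 1, 2, 0] <= [0, 1, 2, 0]? False
Relation: before

Answer: before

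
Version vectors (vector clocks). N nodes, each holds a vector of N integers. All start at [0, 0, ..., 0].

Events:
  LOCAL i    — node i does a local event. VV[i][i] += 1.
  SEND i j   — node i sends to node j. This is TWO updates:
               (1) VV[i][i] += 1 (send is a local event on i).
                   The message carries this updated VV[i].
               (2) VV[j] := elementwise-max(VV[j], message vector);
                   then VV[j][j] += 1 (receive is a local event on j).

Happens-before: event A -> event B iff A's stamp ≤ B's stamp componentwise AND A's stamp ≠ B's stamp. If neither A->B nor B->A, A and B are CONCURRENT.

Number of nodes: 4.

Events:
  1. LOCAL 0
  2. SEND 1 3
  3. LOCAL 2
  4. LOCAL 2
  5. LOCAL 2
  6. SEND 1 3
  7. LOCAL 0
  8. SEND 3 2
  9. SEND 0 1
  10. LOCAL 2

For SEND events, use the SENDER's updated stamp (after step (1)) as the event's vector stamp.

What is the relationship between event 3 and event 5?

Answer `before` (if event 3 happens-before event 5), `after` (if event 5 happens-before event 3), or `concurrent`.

Answer: before

Derivation:
Initial: VV[0]=[0, 0, 0, 0]
Initial: VV[1]=[0, 0, 0, 0]
Initial: VV[2]=[0, 0, 0, 0]
Initial: VV[3]=[0, 0, 0, 0]
Event 1: LOCAL 0: VV[0][0]++ -> VV[0]=[1, 0, 0, 0]
Event 2: SEND 1->3: VV[1][1]++ -> VV[1]=[0, 1, 0, 0], msg_vec=[0, 1, 0, 0]; VV[3]=max(VV[3],msg_vec) then VV[3][3]++ -> VV[3]=[0, 1, 0, 1]
Event 3: LOCAL 2: VV[2][2]++ -> VV[2]=[0, 0, 1, 0]
Event 4: LOCAL 2: VV[2][2]++ -> VV[2]=[0, 0, 2, 0]
Event 5: LOCAL 2: VV[2][2]++ -> VV[2]=[0, 0, 3, 0]
Event 6: SEND 1->3: VV[1][1]++ -> VV[1]=[0, 2, 0, 0], msg_vec=[0, 2, 0, 0]; VV[3]=max(VV[3],msg_vec) then VV[3][3]++ -> VV[3]=[0, 2, 0, 2]
Event 7: LOCAL 0: VV[0][0]++ -> VV[0]=[2, 0, 0, 0]
Event 8: SEND 3->2: VV[3][3]++ -> VV[3]=[0, 2, 0, 3], msg_vec=[0, 2, 0, 3]; VV[2]=max(VV[2],msg_vec) then VV[2][2]++ -> VV[2]=[0, 2, 4, 3]
Event 9: SEND 0->1: VV[0][0]++ -> VV[0]=[3, 0, 0, 0], msg_vec=[3, 0, 0, 0]; VV[1]=max(VV[1],msg_vec) then VV[1][1]++ -> VV[1]=[3, 3, 0, 0]
Event 10: LOCAL 2: VV[2][2]++ -> VV[2]=[0, 2, 5, 3]
Event 3 stamp: [0, 0, 1, 0]
Event 5 stamp: [0, 0, 3, 0]
[0, 0, 1, 0] <= [0, 0, 3, 0]? True
[0, 0, 3, 0] <= [0, 0, 1, 0]? False
Relation: before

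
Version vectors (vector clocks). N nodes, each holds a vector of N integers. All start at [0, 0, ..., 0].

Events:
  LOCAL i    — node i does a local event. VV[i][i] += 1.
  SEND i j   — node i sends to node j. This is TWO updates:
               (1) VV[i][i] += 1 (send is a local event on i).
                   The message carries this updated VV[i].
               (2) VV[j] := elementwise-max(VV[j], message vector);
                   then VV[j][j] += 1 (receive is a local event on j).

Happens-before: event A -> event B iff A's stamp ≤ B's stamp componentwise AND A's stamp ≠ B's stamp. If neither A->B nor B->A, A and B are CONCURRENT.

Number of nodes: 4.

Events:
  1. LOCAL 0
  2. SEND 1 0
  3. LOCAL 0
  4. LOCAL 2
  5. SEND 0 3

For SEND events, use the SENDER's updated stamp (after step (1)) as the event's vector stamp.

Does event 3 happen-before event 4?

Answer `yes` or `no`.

Initial: VV[0]=[0, 0, 0, 0]
Initial: VV[1]=[0, 0, 0, 0]
Initial: VV[2]=[0, 0, 0, 0]
Initial: VV[3]=[0, 0, 0, 0]
Event 1: LOCAL 0: VV[0][0]++ -> VV[0]=[1, 0, 0, 0]
Event 2: SEND 1->0: VV[1][1]++ -> VV[1]=[0, 1, 0, 0], msg_vec=[0, 1, 0, 0]; VV[0]=max(VV[0],msg_vec) then VV[0][0]++ -> VV[0]=[2, 1, 0, 0]
Event 3: LOCAL 0: VV[0][0]++ -> VV[0]=[3, 1, 0, 0]
Event 4: LOCAL 2: VV[2][2]++ -> VV[2]=[0, 0, 1, 0]
Event 5: SEND 0->3: VV[0][0]++ -> VV[0]=[4, 1, 0, 0], msg_vec=[4, 1, 0, 0]; VV[3]=max(VV[3],msg_vec) then VV[3][3]++ -> VV[3]=[4, 1, 0, 1]
Event 3 stamp: [3, 1, 0, 0]
Event 4 stamp: [0, 0, 1, 0]
[3, 1, 0, 0] <= [0, 0, 1, 0]? False. Equal? False. Happens-before: False

Answer: no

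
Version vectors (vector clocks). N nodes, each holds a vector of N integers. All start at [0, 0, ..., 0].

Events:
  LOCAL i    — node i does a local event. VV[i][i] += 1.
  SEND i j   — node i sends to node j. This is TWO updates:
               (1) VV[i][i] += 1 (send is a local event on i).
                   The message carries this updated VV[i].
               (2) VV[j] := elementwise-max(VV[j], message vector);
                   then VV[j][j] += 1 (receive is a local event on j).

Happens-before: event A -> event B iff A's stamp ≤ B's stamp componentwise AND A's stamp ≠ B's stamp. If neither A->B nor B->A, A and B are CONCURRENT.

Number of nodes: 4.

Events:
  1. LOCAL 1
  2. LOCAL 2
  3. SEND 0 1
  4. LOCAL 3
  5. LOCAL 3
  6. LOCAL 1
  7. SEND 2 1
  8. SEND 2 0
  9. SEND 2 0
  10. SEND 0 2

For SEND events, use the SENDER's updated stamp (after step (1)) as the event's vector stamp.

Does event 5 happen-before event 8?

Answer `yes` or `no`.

Initial: VV[0]=[0, 0, 0, 0]
Initial: VV[1]=[0, 0, 0, 0]
Initial: VV[2]=[0, 0, 0, 0]
Initial: VV[3]=[0, 0, 0, 0]
Event 1: LOCAL 1: VV[1][1]++ -> VV[1]=[0, 1, 0, 0]
Event 2: LOCAL 2: VV[2][2]++ -> VV[2]=[0, 0, 1, 0]
Event 3: SEND 0->1: VV[0][0]++ -> VV[0]=[1, 0, 0, 0], msg_vec=[1, 0, 0, 0]; VV[1]=max(VV[1],msg_vec) then VV[1][1]++ -> VV[1]=[1, 2, 0, 0]
Event 4: LOCAL 3: VV[3][3]++ -> VV[3]=[0, 0, 0, 1]
Event 5: LOCAL 3: VV[3][3]++ -> VV[3]=[0, 0, 0, 2]
Event 6: LOCAL 1: VV[1][1]++ -> VV[1]=[1, 3, 0, 0]
Event 7: SEND 2->1: VV[2][2]++ -> VV[2]=[0, 0, 2, 0], msg_vec=[0, 0, 2, 0]; VV[1]=max(VV[1],msg_vec) then VV[1][1]++ -> VV[1]=[1, 4, 2, 0]
Event 8: SEND 2->0: VV[2][2]++ -> VV[2]=[0, 0, 3, 0], msg_vec=[0, 0, 3, 0]; VV[0]=max(VV[0],msg_vec) then VV[0][0]++ -> VV[0]=[2, 0, 3, 0]
Event 9: SEND 2->0: VV[2][2]++ -> VV[2]=[0, 0, 4, 0], msg_vec=[0, 0, 4, 0]; VV[0]=max(VV[0],msg_vec) then VV[0][0]++ -> VV[0]=[3, 0, 4, 0]
Event 10: SEND 0->2: VV[0][0]++ -> VV[0]=[4, 0, 4, 0], msg_vec=[4, 0, 4, 0]; VV[2]=max(VV[2],msg_vec) then VV[2][2]++ -> VV[2]=[4, 0, 5, 0]
Event 5 stamp: [0, 0, 0, 2]
Event 8 stamp: [0, 0, 3, 0]
[0, 0, 0, 2] <= [0, 0, 3, 0]? False. Equal? False. Happens-before: False

Answer: no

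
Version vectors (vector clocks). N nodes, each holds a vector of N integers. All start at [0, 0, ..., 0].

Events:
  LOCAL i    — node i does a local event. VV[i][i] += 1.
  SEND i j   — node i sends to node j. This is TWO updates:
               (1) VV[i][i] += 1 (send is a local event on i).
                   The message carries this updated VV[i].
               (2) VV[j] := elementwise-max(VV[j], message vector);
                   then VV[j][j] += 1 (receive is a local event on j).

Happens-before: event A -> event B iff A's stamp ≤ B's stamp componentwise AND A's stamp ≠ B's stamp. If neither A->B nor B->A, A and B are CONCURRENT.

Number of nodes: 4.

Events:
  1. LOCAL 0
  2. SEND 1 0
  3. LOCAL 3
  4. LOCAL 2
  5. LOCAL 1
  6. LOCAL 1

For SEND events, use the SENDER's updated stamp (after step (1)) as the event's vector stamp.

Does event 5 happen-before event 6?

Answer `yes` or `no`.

Answer: yes

Derivation:
Initial: VV[0]=[0, 0, 0, 0]
Initial: VV[1]=[0, 0, 0, 0]
Initial: VV[2]=[0, 0, 0, 0]
Initial: VV[3]=[0, 0, 0, 0]
Event 1: LOCAL 0: VV[0][0]++ -> VV[0]=[1, 0, 0, 0]
Event 2: SEND 1->0: VV[1][1]++ -> VV[1]=[0, 1, 0, 0], msg_vec=[0, 1, 0, 0]; VV[0]=max(VV[0],msg_vec) then VV[0][0]++ -> VV[0]=[2, 1, 0, 0]
Event 3: LOCAL 3: VV[3][3]++ -> VV[3]=[0, 0, 0, 1]
Event 4: LOCAL 2: VV[2][2]++ -> VV[2]=[0, 0, 1, 0]
Event 5: LOCAL 1: VV[1][1]++ -> VV[1]=[0, 2, 0, 0]
Event 6: LOCAL 1: VV[1][1]++ -> VV[1]=[0, 3, 0, 0]
Event 5 stamp: [0, 2, 0, 0]
Event 6 stamp: [0, 3, 0, 0]
[0, 2, 0, 0] <= [0, 3, 0, 0]? True. Equal? False. Happens-before: True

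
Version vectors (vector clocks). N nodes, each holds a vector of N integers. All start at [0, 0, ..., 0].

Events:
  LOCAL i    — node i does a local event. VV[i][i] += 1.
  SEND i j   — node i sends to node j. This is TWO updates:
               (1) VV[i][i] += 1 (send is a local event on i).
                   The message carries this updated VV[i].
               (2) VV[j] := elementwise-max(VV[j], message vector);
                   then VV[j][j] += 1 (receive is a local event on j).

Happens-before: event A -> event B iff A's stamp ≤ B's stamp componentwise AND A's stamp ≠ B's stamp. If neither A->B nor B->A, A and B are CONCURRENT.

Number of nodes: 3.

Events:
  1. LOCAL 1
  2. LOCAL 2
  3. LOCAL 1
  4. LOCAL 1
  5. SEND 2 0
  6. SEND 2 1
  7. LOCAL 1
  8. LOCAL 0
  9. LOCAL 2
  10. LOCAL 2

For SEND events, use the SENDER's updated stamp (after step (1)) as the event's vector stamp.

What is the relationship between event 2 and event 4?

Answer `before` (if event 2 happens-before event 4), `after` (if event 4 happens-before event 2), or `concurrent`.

Initial: VV[0]=[0, 0, 0]
Initial: VV[1]=[0, 0, 0]
Initial: VV[2]=[0, 0, 0]
Event 1: LOCAL 1: VV[1][1]++ -> VV[1]=[0, 1, 0]
Event 2: LOCAL 2: VV[2][2]++ -> VV[2]=[0, 0, 1]
Event 3: LOCAL 1: VV[1][1]++ -> VV[1]=[0, 2, 0]
Event 4: LOCAL 1: VV[1][1]++ -> VV[1]=[0, 3, 0]
Event 5: SEND 2->0: VV[2][2]++ -> VV[2]=[0, 0, 2], msg_vec=[0, 0, 2]; VV[0]=max(VV[0],msg_vec) then VV[0][0]++ -> VV[0]=[1, 0, 2]
Event 6: SEND 2->1: VV[2][2]++ -> VV[2]=[0, 0, 3], msg_vec=[0, 0, 3]; VV[1]=max(VV[1],msg_vec) then VV[1][1]++ -> VV[1]=[0, 4, 3]
Event 7: LOCAL 1: VV[1][1]++ -> VV[1]=[0, 5, 3]
Event 8: LOCAL 0: VV[0][0]++ -> VV[0]=[2, 0, 2]
Event 9: LOCAL 2: VV[2][2]++ -> VV[2]=[0, 0, 4]
Event 10: LOCAL 2: VV[2][2]++ -> VV[2]=[0, 0, 5]
Event 2 stamp: [0, 0, 1]
Event 4 stamp: [0, 3, 0]
[0, 0, 1] <= [0, 3, 0]? False
[0, 3, 0] <= [0, 0, 1]? False
Relation: concurrent

Answer: concurrent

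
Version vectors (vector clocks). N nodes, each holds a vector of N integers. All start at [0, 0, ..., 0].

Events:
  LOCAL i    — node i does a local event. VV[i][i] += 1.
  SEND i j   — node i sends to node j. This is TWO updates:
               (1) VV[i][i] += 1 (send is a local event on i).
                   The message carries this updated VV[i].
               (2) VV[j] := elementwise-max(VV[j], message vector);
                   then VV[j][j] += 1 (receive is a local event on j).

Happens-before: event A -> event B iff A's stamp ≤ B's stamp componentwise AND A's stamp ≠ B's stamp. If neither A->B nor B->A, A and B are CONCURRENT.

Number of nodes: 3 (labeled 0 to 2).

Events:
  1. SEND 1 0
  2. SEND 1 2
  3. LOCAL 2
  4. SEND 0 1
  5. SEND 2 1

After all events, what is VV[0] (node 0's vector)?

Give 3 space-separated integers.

Initial: VV[0]=[0, 0, 0]
Initial: VV[1]=[0, 0, 0]
Initial: VV[2]=[0, 0, 0]
Event 1: SEND 1->0: VV[1][1]++ -> VV[1]=[0, 1, 0], msg_vec=[0, 1, 0]; VV[0]=max(VV[0],msg_vec) then VV[0][0]++ -> VV[0]=[1, 1, 0]
Event 2: SEND 1->2: VV[1][1]++ -> VV[1]=[0, 2, 0], msg_vec=[0, 2, 0]; VV[2]=max(VV[2],msg_vec) then VV[2][2]++ -> VV[2]=[0, 2, 1]
Event 3: LOCAL 2: VV[2][2]++ -> VV[2]=[0, 2, 2]
Event 4: SEND 0->1: VV[0][0]++ -> VV[0]=[2, 1, 0], msg_vec=[2, 1, 0]; VV[1]=max(VV[1],msg_vec) then VV[1][1]++ -> VV[1]=[2, 3, 0]
Event 5: SEND 2->1: VV[2][2]++ -> VV[2]=[0, 2, 3], msg_vec=[0, 2, 3]; VV[1]=max(VV[1],msg_vec) then VV[1][1]++ -> VV[1]=[2, 4, 3]
Final vectors: VV[0]=[2, 1, 0]; VV[1]=[2, 4, 3]; VV[2]=[0, 2, 3]

Answer: 2 1 0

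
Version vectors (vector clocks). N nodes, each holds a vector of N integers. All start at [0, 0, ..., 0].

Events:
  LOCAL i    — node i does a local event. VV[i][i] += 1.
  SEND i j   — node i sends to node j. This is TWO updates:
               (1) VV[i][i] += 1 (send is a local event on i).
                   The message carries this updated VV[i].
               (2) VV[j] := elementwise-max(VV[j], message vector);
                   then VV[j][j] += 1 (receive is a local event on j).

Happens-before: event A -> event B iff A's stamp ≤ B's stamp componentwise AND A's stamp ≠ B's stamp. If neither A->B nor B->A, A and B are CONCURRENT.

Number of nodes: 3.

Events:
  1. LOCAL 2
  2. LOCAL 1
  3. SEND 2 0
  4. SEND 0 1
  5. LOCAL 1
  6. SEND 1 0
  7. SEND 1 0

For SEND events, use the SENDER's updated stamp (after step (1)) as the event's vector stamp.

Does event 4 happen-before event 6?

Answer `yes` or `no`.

Answer: yes

Derivation:
Initial: VV[0]=[0, 0, 0]
Initial: VV[1]=[0, 0, 0]
Initial: VV[2]=[0, 0, 0]
Event 1: LOCAL 2: VV[2][2]++ -> VV[2]=[0, 0, 1]
Event 2: LOCAL 1: VV[1][1]++ -> VV[1]=[0, 1, 0]
Event 3: SEND 2->0: VV[2][2]++ -> VV[2]=[0, 0, 2], msg_vec=[0, 0, 2]; VV[0]=max(VV[0],msg_vec) then VV[0][0]++ -> VV[0]=[1, 0, 2]
Event 4: SEND 0->1: VV[0][0]++ -> VV[0]=[2, 0, 2], msg_vec=[2, 0, 2]; VV[1]=max(VV[1],msg_vec) then VV[1][1]++ -> VV[1]=[2, 2, 2]
Event 5: LOCAL 1: VV[1][1]++ -> VV[1]=[2, 3, 2]
Event 6: SEND 1->0: VV[1][1]++ -> VV[1]=[2, 4, 2], msg_vec=[2, 4, 2]; VV[0]=max(VV[0],msg_vec) then VV[0][0]++ -> VV[0]=[3, 4, 2]
Event 7: SEND 1->0: VV[1][1]++ -> VV[1]=[2, 5, 2], msg_vec=[2, 5, 2]; VV[0]=max(VV[0],msg_vec) then VV[0][0]++ -> VV[0]=[4, 5, 2]
Event 4 stamp: [2, 0, 2]
Event 6 stamp: [2, 4, 2]
[2, 0, 2] <= [2, 4, 2]? True. Equal? False. Happens-before: True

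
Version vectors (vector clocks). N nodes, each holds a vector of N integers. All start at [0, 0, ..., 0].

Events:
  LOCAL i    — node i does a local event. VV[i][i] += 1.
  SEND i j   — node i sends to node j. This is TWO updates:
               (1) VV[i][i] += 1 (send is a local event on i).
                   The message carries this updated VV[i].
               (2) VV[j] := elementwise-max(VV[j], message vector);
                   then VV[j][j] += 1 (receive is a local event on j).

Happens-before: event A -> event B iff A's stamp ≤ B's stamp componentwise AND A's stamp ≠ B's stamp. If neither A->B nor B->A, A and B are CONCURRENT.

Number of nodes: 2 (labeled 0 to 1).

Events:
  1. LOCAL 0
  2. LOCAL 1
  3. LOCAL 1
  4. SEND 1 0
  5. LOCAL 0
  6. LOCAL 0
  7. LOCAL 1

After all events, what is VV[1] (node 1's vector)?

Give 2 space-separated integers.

Answer: 0 4

Derivation:
Initial: VV[0]=[0, 0]
Initial: VV[1]=[0, 0]
Event 1: LOCAL 0: VV[0][0]++ -> VV[0]=[1, 0]
Event 2: LOCAL 1: VV[1][1]++ -> VV[1]=[0, 1]
Event 3: LOCAL 1: VV[1][1]++ -> VV[1]=[0, 2]
Event 4: SEND 1->0: VV[1][1]++ -> VV[1]=[0, 3], msg_vec=[0, 3]; VV[0]=max(VV[0],msg_vec) then VV[0][0]++ -> VV[0]=[2, 3]
Event 5: LOCAL 0: VV[0][0]++ -> VV[0]=[3, 3]
Event 6: LOCAL 0: VV[0][0]++ -> VV[0]=[4, 3]
Event 7: LOCAL 1: VV[1][1]++ -> VV[1]=[0, 4]
Final vectors: VV[0]=[4, 3]; VV[1]=[0, 4]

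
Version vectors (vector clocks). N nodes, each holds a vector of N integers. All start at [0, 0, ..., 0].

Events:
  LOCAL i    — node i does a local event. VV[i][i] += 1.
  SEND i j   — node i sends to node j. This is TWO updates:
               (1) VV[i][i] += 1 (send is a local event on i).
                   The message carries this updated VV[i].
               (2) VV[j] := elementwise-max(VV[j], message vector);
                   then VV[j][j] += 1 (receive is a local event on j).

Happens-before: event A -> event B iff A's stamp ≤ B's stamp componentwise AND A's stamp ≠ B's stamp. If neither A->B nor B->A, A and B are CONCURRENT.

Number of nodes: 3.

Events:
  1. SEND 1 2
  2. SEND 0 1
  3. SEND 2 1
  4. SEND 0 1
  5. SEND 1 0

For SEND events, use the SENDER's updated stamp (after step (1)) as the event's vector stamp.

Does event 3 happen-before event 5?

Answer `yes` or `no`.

Initial: VV[0]=[0, 0, 0]
Initial: VV[1]=[0, 0, 0]
Initial: VV[2]=[0, 0, 0]
Event 1: SEND 1->2: VV[1][1]++ -> VV[1]=[0, 1, 0], msg_vec=[0, 1, 0]; VV[2]=max(VV[2],msg_vec) then VV[2][2]++ -> VV[2]=[0, 1, 1]
Event 2: SEND 0->1: VV[0][0]++ -> VV[0]=[1, 0, 0], msg_vec=[1, 0, 0]; VV[1]=max(VV[1],msg_vec) then VV[1][1]++ -> VV[1]=[1, 2, 0]
Event 3: SEND 2->1: VV[2][2]++ -> VV[2]=[0, 1, 2], msg_vec=[0, 1, 2]; VV[1]=max(VV[1],msg_vec) then VV[1][1]++ -> VV[1]=[1, 3, 2]
Event 4: SEND 0->1: VV[0][0]++ -> VV[0]=[2, 0, 0], msg_vec=[2, 0, 0]; VV[1]=max(VV[1],msg_vec) then VV[1][1]++ -> VV[1]=[2, 4, 2]
Event 5: SEND 1->0: VV[1][1]++ -> VV[1]=[2, 5, 2], msg_vec=[2, 5, 2]; VV[0]=max(VV[0],msg_vec) then VV[0][0]++ -> VV[0]=[3, 5, 2]
Event 3 stamp: [0, 1, 2]
Event 5 stamp: [2, 5, 2]
[0, 1, 2] <= [2, 5, 2]? True. Equal? False. Happens-before: True

Answer: yes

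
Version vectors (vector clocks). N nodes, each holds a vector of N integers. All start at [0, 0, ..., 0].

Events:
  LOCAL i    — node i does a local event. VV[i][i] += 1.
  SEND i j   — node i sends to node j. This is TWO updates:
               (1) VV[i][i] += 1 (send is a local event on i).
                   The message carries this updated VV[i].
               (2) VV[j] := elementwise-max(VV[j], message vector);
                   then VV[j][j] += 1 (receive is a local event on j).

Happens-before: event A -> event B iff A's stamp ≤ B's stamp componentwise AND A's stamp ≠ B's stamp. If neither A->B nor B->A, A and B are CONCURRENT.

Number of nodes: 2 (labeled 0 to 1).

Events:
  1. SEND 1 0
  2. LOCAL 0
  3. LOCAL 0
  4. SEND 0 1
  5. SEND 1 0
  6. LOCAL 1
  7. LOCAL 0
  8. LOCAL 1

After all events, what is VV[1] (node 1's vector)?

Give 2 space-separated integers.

Initial: VV[0]=[0, 0]
Initial: VV[1]=[0, 0]
Event 1: SEND 1->0: VV[1][1]++ -> VV[1]=[0, 1], msg_vec=[0, 1]; VV[0]=max(VV[0],msg_vec) then VV[0][0]++ -> VV[0]=[1, 1]
Event 2: LOCAL 0: VV[0][0]++ -> VV[0]=[2, 1]
Event 3: LOCAL 0: VV[0][0]++ -> VV[0]=[3, 1]
Event 4: SEND 0->1: VV[0][0]++ -> VV[0]=[4, 1], msg_vec=[4, 1]; VV[1]=max(VV[1],msg_vec) then VV[1][1]++ -> VV[1]=[4, 2]
Event 5: SEND 1->0: VV[1][1]++ -> VV[1]=[4, 3], msg_vec=[4, 3]; VV[0]=max(VV[0],msg_vec) then VV[0][0]++ -> VV[0]=[5, 3]
Event 6: LOCAL 1: VV[1][1]++ -> VV[1]=[4, 4]
Event 7: LOCAL 0: VV[0][0]++ -> VV[0]=[6, 3]
Event 8: LOCAL 1: VV[1][1]++ -> VV[1]=[4, 5]
Final vectors: VV[0]=[6, 3]; VV[1]=[4, 5]

Answer: 4 5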